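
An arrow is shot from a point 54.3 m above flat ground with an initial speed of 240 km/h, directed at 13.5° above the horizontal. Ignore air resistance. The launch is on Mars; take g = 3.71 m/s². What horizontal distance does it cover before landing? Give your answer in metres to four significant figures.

Convert: 240 km/h = 240/3.6 = 66.67 m/s.
Resolve: vₓ = 66.67 cos 13.5° = 64.82 m/s and v_y0 = 66.67 sin 13.5° = 15.56 m/s.
The projectile lands when y = 54.3 + (15.56) t − ½·3.71·t² = 0. Positive root: t = (15.56 + √(15.56² + 2·3.71·54.3)) / 3.71 = (15.56 + 25.40) / 3.71 = 11.04 s.
Horizontal distance: R = vₓ t = 64.82 × 11.04 = 715.7 m.

715.7 m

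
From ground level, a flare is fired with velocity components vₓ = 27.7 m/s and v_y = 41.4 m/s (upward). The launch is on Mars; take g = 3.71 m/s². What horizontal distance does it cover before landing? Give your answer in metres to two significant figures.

620 m

Time aloft: T = 2 v_y0 / g = 2 × 41.40 / 3.71 = 22.32 s.
Horizontal distance R = vₓ T = 27.70 × 22.32 = 618.2 m.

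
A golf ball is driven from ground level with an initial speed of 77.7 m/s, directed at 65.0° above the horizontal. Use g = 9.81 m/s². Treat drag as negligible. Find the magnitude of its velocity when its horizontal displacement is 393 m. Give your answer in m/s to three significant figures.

57.3 m/s

vₓ = 77.70 cos 65.0° = 32.84 m/s; v_y0 = 77.70 sin 65.0° = 70.42 m/s.
At x = 393 m, t = x/vₓ = 393/32.84 = 11.97 s.
Vertical velocity there: v_y = v_y0 − g t = 70.42 − 9.81 × 11.97 = −46.99 m/s.
Speed: √(vₓ² + v_y²) = √(32.84² + 46.99²) = 57.32 m/s.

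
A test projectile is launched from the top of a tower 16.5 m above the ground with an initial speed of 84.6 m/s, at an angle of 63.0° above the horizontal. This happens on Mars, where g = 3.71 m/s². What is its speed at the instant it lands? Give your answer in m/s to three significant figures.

85.3 m/s

vₓ = 84.60 cos 63.0° = 38.41 m/s; v_y0 = 84.60 sin 63.0° = 75.38 m/s.
The projectile lands when y = 16.5 + (75.38) t − ½·3.71·t² = 0. Positive root: t = (75.38 + √(75.38² + 2·3.71·16.5)) / 3.71 = (75.38 + 76.19) / 3.71 = 40.85 s.
Vertical velocity at impact: v_y = v_y0 − g t = 75.38 − 3.71 × 40.85 = −76.19 m/s.
Speed: |v| = √(vₓ² + v_y²) = √(38.41² + 76.19²) = 85.32 m/s.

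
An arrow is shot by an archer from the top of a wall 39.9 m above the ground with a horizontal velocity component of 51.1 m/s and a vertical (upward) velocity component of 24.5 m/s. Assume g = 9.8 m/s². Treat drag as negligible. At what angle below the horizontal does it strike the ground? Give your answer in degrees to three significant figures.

36.0°

With up positive and y = 0 at the ground: y(t) = 39.9 + (24.50) t − 4.900 t². Setting y = 0 and taking the positive root: t = [24.50 + √(24.50² + 2·9.80·39.9)] / 9.80 = (24.50 + 37.18) / 9.80 = 6.294 s.
At impact: v_y = v_y0 − g t = −37.18 m/s; vₓ = 51.10 m/s.
Angle below horizontal: arctan(|v_y|/vₓ) = arctan(37.18/51.10) = 36.04°.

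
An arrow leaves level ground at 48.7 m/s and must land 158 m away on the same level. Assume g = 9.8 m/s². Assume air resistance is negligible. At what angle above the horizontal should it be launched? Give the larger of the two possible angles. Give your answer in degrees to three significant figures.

From R = (v₀²/g) sin 2θ: sin 2θ = 9.80 × 158 / 2371.7 = 0.6529.
2θ = 40.76° or 180° − 40.76° = 139.2°, so θ = 20.38° or 69.62°.
The larger angle is 69.62°.

69.6°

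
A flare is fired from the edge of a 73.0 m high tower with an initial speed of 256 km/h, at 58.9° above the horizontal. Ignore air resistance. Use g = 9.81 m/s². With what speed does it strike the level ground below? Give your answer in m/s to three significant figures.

80.6 m/s

Convert: 256 km/h = 256/3.6 = 71.11 m/s.
Horizontal component vₓ = 71.11 cos 58.9° = 36.73 m/s; vertical v_y0 = 71.11 sin 58.9° = 60.89 m/s.
Vertical motion (up positive, ground at y = 0): 4.905 t² − (60.89) t − 73.0 = 0, so t = (60.89 + √(60.89² + 2·9.81·73.0)) / 9.81 = (60.89 + 71.69) / 9.81 = 13.52 s.
Vertical velocity at impact: v_y = v_y0 − g t = 60.89 − 9.81 × 13.52 = −71.69 m/s.
Speed: |v| = √(vₓ² + v_y²) = √(36.73² + 71.69²) = 80.55 m/s.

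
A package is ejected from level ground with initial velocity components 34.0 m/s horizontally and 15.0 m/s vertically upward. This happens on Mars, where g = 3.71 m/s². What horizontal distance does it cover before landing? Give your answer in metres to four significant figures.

274.9 m

Time aloft: T = 2 v_y0 / g = 2 × 15.00 / 3.71 = 8.086 s.
Horizontal distance R = vₓ T = 34.00 × 8.086 = 274.9 m.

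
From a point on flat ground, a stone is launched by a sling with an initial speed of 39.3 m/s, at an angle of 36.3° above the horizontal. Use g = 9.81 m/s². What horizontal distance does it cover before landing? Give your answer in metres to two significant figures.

150 m

Resolve: vₓ = 39.30 cos 36.3° = 31.67 m/s and v_y0 = 39.30 sin 36.3° = 23.27 m/s.
Time aloft: T = 2 v_y0 / g = 2 × 23.27 / 9.81 = 4.743 s.
Horizontal distance R = vₓ T = 31.67 × 4.743 = 150.2 m.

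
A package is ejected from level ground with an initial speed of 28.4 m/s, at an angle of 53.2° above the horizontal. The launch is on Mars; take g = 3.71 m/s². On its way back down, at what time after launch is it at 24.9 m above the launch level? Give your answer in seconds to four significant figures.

vₓ = 28.40 cos 53.2° = 17.01 m/s; v_y0 = 28.40 sin 53.2° = 22.74 m/s.
Require v_y0 t − ½ g t² = 24.9, i.e. 1.855 t² − 22.74 t + 24.9 = 0.
t = [22.74 ± √(22.74² − 2·3.71·24.9)] / 3.71 = (22.74 ± 18.23) / 3.71, so t = 1.215 s or t = 11.04 s.
The descending-branch root is 11.04 s.

11.04 s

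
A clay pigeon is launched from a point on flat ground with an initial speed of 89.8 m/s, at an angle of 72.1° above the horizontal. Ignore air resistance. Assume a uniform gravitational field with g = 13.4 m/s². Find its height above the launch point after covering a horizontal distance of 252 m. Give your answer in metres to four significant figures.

221.7 m

Horizontal component vₓ = 89.80 cos 72.1° = 27.60 m/s; vertical v_y0 = 89.80 sin 72.1° = 85.45 m/s.
At x = 252 m, t = x/vₓ = 252/27.60 = 9.130 s.
Height: y = v_y0 t − ½ g t² = 85.45 × 9.130 − 6.700 × 9.130² = 780.2 − 558.5 = 221.7 m.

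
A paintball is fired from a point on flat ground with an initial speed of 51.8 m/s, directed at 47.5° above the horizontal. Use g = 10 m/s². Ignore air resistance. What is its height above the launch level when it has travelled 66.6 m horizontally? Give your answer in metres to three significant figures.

Horizontal component vₓ = 51.80 cos 47.5° = 35.00 m/s; vertical v_y0 = 51.80 sin 47.5° = 38.19 m/s.
x = vₓ t ⇒ t = 66.6/35.00 = 1.903 s.
Height: y = v_y0 t − ½ g t² = 38.19 × 1.903 − 5.000 × 1.903² = 72.68 − 18.11 = 54.57 m.

54.6 m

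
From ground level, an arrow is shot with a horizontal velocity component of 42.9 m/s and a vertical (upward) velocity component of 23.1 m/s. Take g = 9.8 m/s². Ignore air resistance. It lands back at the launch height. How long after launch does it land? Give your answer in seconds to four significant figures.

4.714 s

Landing at launch height ⇒ T = 2 v_y0 / g = 2 × 23.10 / 9.80 = 4.714 s.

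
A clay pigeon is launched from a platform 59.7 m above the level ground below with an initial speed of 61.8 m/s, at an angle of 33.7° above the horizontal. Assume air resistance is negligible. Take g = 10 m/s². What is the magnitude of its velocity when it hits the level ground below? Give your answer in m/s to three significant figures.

70.8 m/s

Resolve: vₓ = 61.80 cos 33.7° = 51.41 m/s and v_y0 = 61.80 sin 33.7° = 34.29 m/s.
With up positive and y = 0 at the ground: y(t) = 59.7 + (34.29) t − 5.000 t². Setting y = 0 and taking the positive root: t = [34.29 + √(34.29² + 2·10.0·59.7)] / 10.0 = (34.29 + 48.68) / 10.0 = 8.297 s.
Vertical velocity at impact: v_y = v_y0 − g t = 34.29 − 10.0 × 8.297 = −48.68 m/s.
Speed: |v| = √(vₓ² + v_y²) = √(51.41² + 48.68²) = 70.80 m/s.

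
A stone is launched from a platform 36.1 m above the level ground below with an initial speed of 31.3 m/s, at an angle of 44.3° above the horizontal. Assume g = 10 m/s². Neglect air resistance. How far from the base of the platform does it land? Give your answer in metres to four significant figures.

126.6 m

Components: vₓ = 31.30 cos 44.3° = 22.40 m/s, v_y0 = 31.30 sin 44.3° = 21.86 m/s.
The projectile lands when y = 36.1 + (21.86) t − ½·10.0·t² = 0. Positive root: t = (21.86 + √(21.86² + 2·10.0·36.1)) / 10.0 = (21.86 + 34.64) / 10.0 = 5.650 s.
Horizontal distance: R = vₓ t = 22.40 × 5.650 = 126.6 m.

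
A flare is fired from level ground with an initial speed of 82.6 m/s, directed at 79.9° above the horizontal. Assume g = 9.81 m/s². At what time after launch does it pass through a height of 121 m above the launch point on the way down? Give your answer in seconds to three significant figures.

Resolve: vₓ = 82.60 cos 79.9° = 14.49 m/s and v_y0 = 82.60 sin 79.9° = 81.32 m/s.
Height y(t) = 81.32 t − 4.905 t² = 121 gives 4.905 t² − 81.32 t + 121 = 0.
t = [81.32 ± √(81.32² − 2·9.81·121)] / 9.81 = (81.32 ± 65.11) / 9.81, so t = 1.653 s or t = 14.93 s.
The descending-branch root is 14.93 s.

14.9 s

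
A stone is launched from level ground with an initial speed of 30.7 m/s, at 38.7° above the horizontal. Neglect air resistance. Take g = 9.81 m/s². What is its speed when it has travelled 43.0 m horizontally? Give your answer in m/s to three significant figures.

Horizontal component vₓ = 30.70 cos 38.7° = 23.96 m/s; vertical v_y0 = 30.70 sin 38.7° = 19.19 m/s.
At x = 43.0 m, t = x/vₓ = 43.0/23.96 = 1.795 s.
Vertical velocity there: v_y = v_y0 − g t = 19.19 − 9.81 × 1.795 = 1.589 m/s.
Speed: √(vₓ² + v_y²) = √(23.96² + 1.589²) = 24.01 m/s.

24.0 m/s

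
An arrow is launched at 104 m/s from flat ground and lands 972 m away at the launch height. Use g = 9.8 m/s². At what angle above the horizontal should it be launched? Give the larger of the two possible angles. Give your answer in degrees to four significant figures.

R = v₀² sin 2θ / g gives sin 2θ = gR/v₀² = 9.80·972/104² = 0.8807.
2θ = 61.73° or 180° − 61.73° = 118.3°, so θ = 30.86° or 59.14°.
The larger angle is 59.14°.

59.14°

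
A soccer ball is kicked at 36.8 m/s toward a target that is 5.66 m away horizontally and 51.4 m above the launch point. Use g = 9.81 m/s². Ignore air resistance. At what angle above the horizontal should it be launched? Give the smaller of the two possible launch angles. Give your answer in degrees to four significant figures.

85.28°

Trajectory: y = x tanθ − g x² (1 + tan²θ)/(2v₀²). With x = 5.66, y = 51.4, v₀ = 36.8, g = 9.81:
0.1160 tan²θ − 5.66 tanθ + (51.52) = 0.
tanθ = [5.66 ± √(5.66² − 4 × 0.1160 × (51.52))] / (2 × 0.1160) = (5.66 ± 2.851) / 0.2321, giving tanθ = 12.11 or 36.67.
θ = 85.28° or 88.44°; the smaller is 85.28°.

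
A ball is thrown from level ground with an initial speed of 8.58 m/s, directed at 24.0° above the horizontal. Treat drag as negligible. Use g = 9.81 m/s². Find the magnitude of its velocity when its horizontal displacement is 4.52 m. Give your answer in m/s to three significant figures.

Horizontal component vₓ = 8.580 cos 24.0° = 7.838 m/s; vertical v_y0 = 8.580 sin 24.0° = 3.490 m/s.
At x = 4.52 m, t = x/vₓ = 4.52/7.838 = 0.5767 s.
Vertical velocity there: v_y = v_y0 − g t = 3.490 − 9.81 × 0.5767 = −2.167 m/s.
Speed: √(vₓ² + v_y²) = √(7.838² + 2.167²) = 8.132 m/s.

8.13 m/s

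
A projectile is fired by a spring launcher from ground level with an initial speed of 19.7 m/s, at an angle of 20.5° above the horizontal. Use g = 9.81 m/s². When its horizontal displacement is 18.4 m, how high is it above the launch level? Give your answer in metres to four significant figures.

2.002 m

Resolve: vₓ = 19.70 cos 20.5° = 18.45 m/s and v_y0 = 19.70 sin 20.5° = 6.899 m/s.
At x = 18.4 m, t = x/vₓ = 18.4/18.45 = 0.9972 s.
Height: y = v_y0 t − ½ g t² = 6.899 × 0.9972 − 4.905 × 0.9972² = 6.879 − 4.877 = 2.002 m.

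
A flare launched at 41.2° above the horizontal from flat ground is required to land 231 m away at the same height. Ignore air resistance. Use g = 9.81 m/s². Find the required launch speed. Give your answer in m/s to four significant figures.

On level ground R = v₀² sin 2θ / g ⇒ v₀ = √(gR / sin 2θ).
v₀ = √(9.81 × 231 / sin 82.40°) = √(2266 / 0.9912) = √2286.2 = 47.81 m/s.

47.81 m/s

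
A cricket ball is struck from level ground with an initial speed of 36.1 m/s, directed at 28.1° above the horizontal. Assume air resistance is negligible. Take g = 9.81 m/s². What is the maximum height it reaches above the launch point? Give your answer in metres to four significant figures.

14.74 m

Horizontal component vₓ = 36.10 cos 28.1° = 31.84 m/s; vertical v_y0 = 36.10 sin 28.1° = 17.00 m/s.
Peak height H = v_y0² / (2g) = 289.12 / 19.62 = 14.74 m.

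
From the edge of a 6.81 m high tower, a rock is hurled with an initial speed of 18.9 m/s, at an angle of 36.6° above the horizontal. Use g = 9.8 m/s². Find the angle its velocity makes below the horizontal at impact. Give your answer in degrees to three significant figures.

Horizontal component vₓ = 18.90 cos 36.6° = 15.17 m/s; vertical v_y0 = 18.90 sin 36.6° = 11.27 m/s.
With up positive and y = 0 at the ground: y(t) = 6.81 + (11.27) t − 4.900 t². Setting y = 0 and taking the positive root: t = [11.27 + √(11.27² + 2·9.80·6.81)] / 9.80 = (11.27 + 16.14) / 9.80 = 2.797 s.
At impact: v_y = v_y0 − g t = −16.14 m/s; vₓ = 15.17 m/s.
Angle below horizontal: arctan(|v_y|/vₓ) = arctan(16.14/15.17) = 46.77°.

46.8°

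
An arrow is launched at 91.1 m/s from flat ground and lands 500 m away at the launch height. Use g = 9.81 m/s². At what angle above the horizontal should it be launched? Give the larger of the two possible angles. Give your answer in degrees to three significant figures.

71.9°

Level-ground range R = v₀² sin(2θ)/g ⇒ sin(2θ) = gR/v₀² = 9.81 × 500 / 91.1² = 0.5910.
2θ = 36.23° or 180° − 36.23° = 143.8°, so θ = 18.11° or 71.89°.
The larger angle is 71.89°.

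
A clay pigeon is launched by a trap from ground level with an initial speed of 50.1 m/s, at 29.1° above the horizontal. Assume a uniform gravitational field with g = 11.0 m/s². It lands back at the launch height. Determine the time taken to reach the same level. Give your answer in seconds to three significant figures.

4.43 s

Resolve: vₓ = 50.10 cos 29.1° = 43.78 m/s and v_y0 = 50.10 sin 29.1° = 24.37 m/s.
Time of flight on level ground: T = 2 v_y0 / g = 2 × 24.37 / 11.0 = 4.430 s.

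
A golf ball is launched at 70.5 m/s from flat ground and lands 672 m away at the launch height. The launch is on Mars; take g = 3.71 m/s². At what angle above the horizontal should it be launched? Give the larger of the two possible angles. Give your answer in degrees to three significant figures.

From R = (v₀²/g) sin 2θ: sin 2θ = 3.71 × 672 / 4970.2 = 0.5016.
2θ = 30.11° or 180° − 30.11° = 149.9°, so θ = 15.05° or 74.95°.
The larger angle is 74.95°.

74.9°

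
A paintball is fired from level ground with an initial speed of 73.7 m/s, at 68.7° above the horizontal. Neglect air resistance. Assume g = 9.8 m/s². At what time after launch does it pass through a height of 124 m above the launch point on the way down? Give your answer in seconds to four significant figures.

11.88 s

vₓ = 73.70 cos 68.7° = 26.77 m/s; v_y0 = 73.70 sin 68.7° = 68.67 m/s.
Set y = v_y0 t − ½ g t² = 124: 4.900 t² − 68.67 t + 124 = 0.
Quadratic formula: t = (68.67 ± √2284.6) / 9.80 = (68.67 ± 47.80) / 9.80 → t = 2.129 s or 11.88 s.
The descending-branch root is 11.88 s.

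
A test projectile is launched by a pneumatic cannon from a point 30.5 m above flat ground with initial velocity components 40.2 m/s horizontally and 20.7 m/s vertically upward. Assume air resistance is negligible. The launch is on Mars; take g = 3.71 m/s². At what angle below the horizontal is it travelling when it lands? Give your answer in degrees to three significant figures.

Vertical motion (up positive, ground at y = 0): 1.855 t² − (20.70) t − 30.5 = 0, so t = (20.70 + √(20.70² + 2·3.71·30.5)) / 3.71 = (20.70 + 25.59) / 3.71 = 12.48 s.
At impact: v_y = v_y0 − g t = −25.59 m/s; vₓ = 40.20 m/s.
Angle below horizontal: arctan(|v_y|/vₓ) = arctan(25.59/40.20) = 32.48°.

32.5°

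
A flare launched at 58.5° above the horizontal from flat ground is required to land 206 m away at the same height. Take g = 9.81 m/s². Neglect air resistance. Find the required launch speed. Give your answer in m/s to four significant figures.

Level-ground range: R = v₀² sin(2θ)/g, so v₀ = √(gR / sin 2θ).
v₀ = √(9.81 × 206 / sin 117.0°) = √(2021 / 0.8910) = √2268.1 = 47.62 m/s.

47.62 m/s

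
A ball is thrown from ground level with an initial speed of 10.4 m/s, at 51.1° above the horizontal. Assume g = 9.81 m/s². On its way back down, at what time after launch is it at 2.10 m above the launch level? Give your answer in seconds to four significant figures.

1.328 s

Resolve: vₓ = 10.40 cos 51.1° = 6.531 m/s and v_y0 = 10.40 sin 51.1° = 8.094 m/s.
Require v_y0 t − ½ g t² = 2.10, i.e. 4.905 t² − 8.094 t + 2.10 = 0.
Quadratic formula: t = (8.094 ± √24.306) / 9.81 = (8.094 ± 4.930) / 9.81 → t = 0.3225 s or 1.328 s.
The descending-branch root is 1.328 s.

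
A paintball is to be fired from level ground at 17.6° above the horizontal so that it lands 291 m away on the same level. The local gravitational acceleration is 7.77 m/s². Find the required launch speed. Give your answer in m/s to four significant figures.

On level ground R = v₀² sin 2θ / g ⇒ v₀ = √(gR / sin 2θ).
v₀ = √(7.77 × 291 / sin 35.20°) = √(2261 / 0.5764) = √3922.5 = 62.63 m/s.

62.63 m/s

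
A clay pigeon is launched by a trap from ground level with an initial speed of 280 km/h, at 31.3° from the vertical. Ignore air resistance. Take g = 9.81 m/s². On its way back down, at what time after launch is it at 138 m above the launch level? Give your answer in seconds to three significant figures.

11.0 s

Convert: 280 km/h = 280/3.6 = 77.78 m/s.
Components: vₓ = 77.78 sin 31.3° = 40.41 m/s, v_y0 = 77.78 cos 31.3° = 66.46 m/s.
Height y(t) = 66.46 t − 4.905 t² = 138 gives 4.905 t² − 66.46 t + 138 = 0.
t = [66.46 ± √(66.46² − 2·9.81·138)] / 9.81 = (66.46 ± 41.34) / 9.81, so t = 2.560 s or t = 10.99 s.
The descending-branch root is 10.99 s.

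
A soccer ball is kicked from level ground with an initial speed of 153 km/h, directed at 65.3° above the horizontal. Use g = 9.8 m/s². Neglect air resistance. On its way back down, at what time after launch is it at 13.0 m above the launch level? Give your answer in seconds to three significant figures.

Convert: 153 km/h = 153/3.6 = 42.50 m/s.
vₓ = 42.50 cos 65.3° = 17.76 m/s; v_y0 = 42.50 sin 65.3° = 38.61 m/s.
Set y = v_y0 t − ½ g t² = 13.0: 4.900 t² − 38.61 t + 13.0 = 0.
Quadratic formula: t = (38.61 ± √1236.1) / 9.80 = (38.61 ± 35.16) / 9.80 → t = 0.3525 s or 7.527 s.
The descending-branch root is 7.527 s.

7.53 s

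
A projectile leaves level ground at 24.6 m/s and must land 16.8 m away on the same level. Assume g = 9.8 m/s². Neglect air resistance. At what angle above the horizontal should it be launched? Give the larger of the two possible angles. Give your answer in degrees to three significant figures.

82.1°

R = v₀² sin 2θ / g gives sin 2θ = gR/v₀² = 9.80·16.8/24.6² = 0.2721.
2θ = 15.79° or 180° − 15.79° = 164.2°, so θ = 7.893° or 82.11°.
The larger angle is 82.11°.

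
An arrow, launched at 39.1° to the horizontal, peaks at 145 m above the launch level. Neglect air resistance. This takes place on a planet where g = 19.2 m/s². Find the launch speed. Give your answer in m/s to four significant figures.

118.3 m/s

At the peak v_y = 0, so v_y0 = √(2gH) = √(2 × 19.2 × 145) = 74.62 m/s.
v_y0 = v₀ sin θ ⇒ v₀ = 74.62 / sin 39.1° = 118.3 m/s.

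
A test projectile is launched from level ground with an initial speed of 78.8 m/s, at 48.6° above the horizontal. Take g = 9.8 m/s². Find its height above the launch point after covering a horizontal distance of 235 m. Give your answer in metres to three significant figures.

Resolve: vₓ = 78.80 cos 48.6° = 52.11 m/s and v_y0 = 78.80 sin 48.6° = 59.11 m/s.
At x = 235 m, t = x/vₓ = 235/52.11 = 4.510 s.
Height: y = v_y0 t − ½ g t² = 59.11 × 4.510 − 4.900 × 4.510² = 266.6 − 99.65 = 166.9 m.

167 m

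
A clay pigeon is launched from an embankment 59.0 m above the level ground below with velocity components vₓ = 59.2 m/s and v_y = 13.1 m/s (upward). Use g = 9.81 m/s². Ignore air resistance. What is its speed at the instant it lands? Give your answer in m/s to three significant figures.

The projectile lands when y = 59.0 + (13.10) t − ½·9.81·t² = 0. Positive root: t = (13.10 + √(13.10² + 2·9.81·59.0)) / 9.81 = (13.10 + 36.46) / 9.81 = 5.052 s.
Vertical velocity at impact: v_y = v_y0 − g t = 13.10 − 9.81 × 5.052 = −36.46 m/s.
Speed: |v| = √(vₓ² + v_y²) = √(59.20² + 36.46²) = 69.53 m/s.

69.5 m/s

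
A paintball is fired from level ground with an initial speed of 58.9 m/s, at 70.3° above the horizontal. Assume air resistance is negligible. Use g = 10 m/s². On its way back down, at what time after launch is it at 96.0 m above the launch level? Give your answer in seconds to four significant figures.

8.944 s

Components: vₓ = 58.90 cos 70.3° = 19.85 m/s, v_y0 = 58.90 sin 70.3° = 55.45 m/s.
Height y(t) = 55.45 t − 5.000 t² = 96.0 gives 5.000 t² − 55.45 t + 96.0 = 0.
Quadratic formula: t = (55.45 ± √1155.0) / 10.0 = (55.45 ± 33.99) / 10.0 → t = 2.147 s or 8.944 s.
The descending-branch root is 8.944 s.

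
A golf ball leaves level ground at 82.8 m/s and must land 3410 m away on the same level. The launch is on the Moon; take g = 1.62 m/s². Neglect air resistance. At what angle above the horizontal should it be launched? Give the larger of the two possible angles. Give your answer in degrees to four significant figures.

63.16°

Level-ground range R = v₀² sin(2θ)/g ⇒ sin(2θ) = gR/v₀² = 1.62 × 3410 / 82.8² = 0.8058.
2θ = 53.68° or 180° − 53.68° = 126.3°, so θ = 26.84° or 63.16°.
The larger angle is 63.16°.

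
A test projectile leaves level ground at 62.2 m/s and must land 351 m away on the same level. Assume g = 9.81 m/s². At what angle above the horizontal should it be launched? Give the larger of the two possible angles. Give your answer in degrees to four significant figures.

58.56°

Level-ground range R = v₀² sin(2θ)/g ⇒ sin(2θ) = gR/v₀² = 9.81 × 351 / 62.2² = 0.8900.
2θ = 62.87° or 180° − 62.87° = 117.1°, so θ = 31.44° or 58.56°.
The larger angle is 58.56°.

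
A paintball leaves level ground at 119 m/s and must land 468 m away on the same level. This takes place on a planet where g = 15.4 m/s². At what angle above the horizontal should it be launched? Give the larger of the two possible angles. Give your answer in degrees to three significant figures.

From R = (v₀²/g) sin 2θ: sin 2θ = 15.4 × 468 / 14161 = 0.5089.
2θ = 30.59° or 180° − 30.59° = 149.4°, so θ = 15.30° or 74.70°.
The larger angle is 74.70°.

74.7°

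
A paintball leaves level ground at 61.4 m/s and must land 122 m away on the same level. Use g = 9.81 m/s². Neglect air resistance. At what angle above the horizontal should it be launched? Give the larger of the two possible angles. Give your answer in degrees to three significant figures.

80.7°

Level-ground range R = v₀² sin(2θ)/g ⇒ sin(2θ) = gR/v₀² = 9.81 × 122 / 61.4² = 0.3175.
2θ = 18.51° or 180° − 18.51° = 161.5°, so θ = 9.255° or 80.75°.
The larger angle is 80.75°.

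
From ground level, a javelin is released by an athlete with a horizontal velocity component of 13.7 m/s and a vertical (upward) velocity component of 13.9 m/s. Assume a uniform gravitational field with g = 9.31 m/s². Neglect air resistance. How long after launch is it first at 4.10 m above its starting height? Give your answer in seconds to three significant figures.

Require v_y0 t − ½ g t² = 4.10, i.e. 4.655 t² − 13.90 t + 4.10 = 0.
Quadratic formula: t = (13.90 ± √116.87) / 9.31 = (13.90 ± 10.81) / 9.31 → t = 0.3318 s or 2.654 s.
The first (ascending) time is 0.3318 s.

0.332 s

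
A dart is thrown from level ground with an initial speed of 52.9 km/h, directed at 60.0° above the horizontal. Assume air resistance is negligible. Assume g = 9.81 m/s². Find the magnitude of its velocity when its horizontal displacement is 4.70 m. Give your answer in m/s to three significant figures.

9.78 m/s

Convert: 52.9 km/h = 52.9/3.6 = 14.69 m/s.
Horizontal component vₓ = 14.69 cos 60.0° = 7.347 m/s; vertical v_y0 = 14.69 sin 60.0° = 12.73 m/s.
At x = 4.70 m, t = x/vₓ = 4.70/7.347 = 0.6397 s.
Vertical velocity there: v_y = v_y0 − g t = 12.73 − 9.81 × 0.6397 = 6.450 m/s.
Speed: √(vₓ² + v_y²) = √(7.347² + 6.450²) = 9.777 m/s.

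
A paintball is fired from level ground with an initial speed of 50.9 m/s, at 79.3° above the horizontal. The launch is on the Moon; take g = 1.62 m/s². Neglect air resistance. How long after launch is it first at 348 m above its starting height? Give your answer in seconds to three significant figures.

7.99 s

Horizontal component vₓ = 50.90 cos 79.3° = 9.450 m/s; vertical v_y0 = 50.90 sin 79.3° = 50.01 m/s.
Height y(t) = 50.01 t − 0.8100 t² = 348 gives 0.8100 t² − 50.01 t + 348 = 0.
t = [50.01 ± √(50.01² − 2·1.62·348)] / 1.62 = (50.01 ± 37.07) / 1.62, so t = 7.992 s or t = 53.75 s.
The first (ascending) time is 7.992 s.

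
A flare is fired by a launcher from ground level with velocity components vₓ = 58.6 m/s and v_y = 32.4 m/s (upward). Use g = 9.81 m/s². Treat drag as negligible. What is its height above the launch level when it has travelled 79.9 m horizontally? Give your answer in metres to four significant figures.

At x = 79.9 m, t = x/vₓ = 79.9/58.60 = 1.363 s.
Height: y = v_y0 t − ½ g t² = 32.40 × 1.363 − 4.905 × 1.363² = 44.18 − 9.119 = 35.06 m.

35.06 m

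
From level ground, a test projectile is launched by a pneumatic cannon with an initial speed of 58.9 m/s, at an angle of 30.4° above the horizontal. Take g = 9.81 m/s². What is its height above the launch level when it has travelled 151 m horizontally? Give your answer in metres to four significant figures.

Horizontal component vₓ = 58.90 cos 30.4° = 50.80 m/s; vertical v_y0 = 58.90 sin 30.4° = 29.81 m/s.
At x = 151 m, t = x/vₓ = 151/50.80 = 2.972 s.
Height: y = v_y0 t − ½ g t² = 29.81 × 2.972 − 4.905 × 2.972² = 88.59 − 43.33 = 45.26 m.

45.26 m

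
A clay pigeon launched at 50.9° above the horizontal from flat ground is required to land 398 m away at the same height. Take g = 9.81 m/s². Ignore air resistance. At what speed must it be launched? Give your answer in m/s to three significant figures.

On level ground R = v₀² sin 2θ / g ⇒ v₀ = √(gR / sin 2θ).
v₀ = √(9.81 × 398 / sin 101.8°) = √(3904 / 0.9789) = √3988.7 = 63.16 m/s.

63.2 m/s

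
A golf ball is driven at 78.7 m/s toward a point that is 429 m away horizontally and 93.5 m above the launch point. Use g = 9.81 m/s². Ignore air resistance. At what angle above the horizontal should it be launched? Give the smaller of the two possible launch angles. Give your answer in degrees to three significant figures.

Trajectory: y = x tanθ − g x² (1 + tan²θ)/(2v₀²). With x = 429, y = 93.5, v₀ = 78.7, g = 9.81:
145.7 tan²θ − 429 tanθ + (239.2) = 0.
tanθ = [429 ± √(429² − 4 × 145.7 × (239.2))] / (2 × 145.7) = (429 ± 211.1) / 291.5, giving tanθ = 0.7475 or 2.196.
θ = 36.78° or 65.52°; the smaller is 36.78°.

36.8°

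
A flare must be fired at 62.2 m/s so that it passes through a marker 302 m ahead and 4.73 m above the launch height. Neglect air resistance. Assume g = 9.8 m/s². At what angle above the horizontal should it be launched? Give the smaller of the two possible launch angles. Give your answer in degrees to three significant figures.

Trajectory: y = x tanθ − g x² (1 + tan²θ)/(2v₀²). With x = 302, y = 4.73, v₀ = 62.2, g = 9.80:
115.5 tan²θ − 302 tanθ + (120.2) = 0.
tanθ = [302 ± √(302² − 4 × 115.5 × (120.2))] / (2 × 115.5) = (302 ± 188.8) / 231.0, giving tanθ = 0.4900 or 2.124.
θ = 26.10° or 64.79°; the smaller is 26.10°.

26.1°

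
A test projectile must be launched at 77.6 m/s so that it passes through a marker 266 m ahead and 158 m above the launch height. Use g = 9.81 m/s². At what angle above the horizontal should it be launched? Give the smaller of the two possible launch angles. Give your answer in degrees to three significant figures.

46.4°

Trajectory: y = x tanθ − g x² (1 + tan²θ)/(2v₀²). With x = 266, y = 158, v₀ = 77.6, g = 9.81:
57.63 tan²θ − 266 tanθ + (215.6) = 0.
tanθ = [266 ± √(266² − 4 × 57.63 × (215.6))] / (2 × 57.63) = (266 ± 145.1) / 115.3, giving tanθ = 1.049 or 3.566.
θ = 46.37° or 74.34°; the smaller is 46.37°.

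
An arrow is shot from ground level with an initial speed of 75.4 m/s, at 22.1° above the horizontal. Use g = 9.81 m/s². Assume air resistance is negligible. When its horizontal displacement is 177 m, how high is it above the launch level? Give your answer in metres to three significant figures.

Horizontal component vₓ = 75.40 cos 22.1° = 69.86 m/s; vertical v_y0 = 75.40 sin 22.1° = 28.37 m/s.
x = vₓ t ⇒ t = 177/69.86 = 2.534 s.
Height: y = v_y0 t − ½ g t² = 28.37 × 2.534 − 4.905 × 2.534² = 71.87 − 31.49 = 40.39 m.

40.4 m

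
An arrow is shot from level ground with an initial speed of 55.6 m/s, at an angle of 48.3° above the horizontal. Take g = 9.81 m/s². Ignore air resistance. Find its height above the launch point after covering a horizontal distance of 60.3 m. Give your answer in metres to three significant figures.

Horizontal component vₓ = 55.60 cos 48.3° = 36.99 m/s; vertical v_y0 = 55.60 sin 48.3° = 41.51 m/s.
x = vₓ t ⇒ t = 60.3/36.99 = 1.630 s.
Height: y = v_y0 t − ½ g t² = 41.51 × 1.630 − 4.905 × 1.630² = 67.68 − 13.04 = 54.64 m.

54.6 m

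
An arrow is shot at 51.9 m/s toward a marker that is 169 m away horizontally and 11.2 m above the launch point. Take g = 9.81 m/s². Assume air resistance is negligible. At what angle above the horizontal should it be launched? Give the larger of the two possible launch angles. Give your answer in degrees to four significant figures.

Trajectory: y = x tanθ − g x² (1 + tan²θ)/(2v₀²). With x = 169, y = 11.2, v₀ = 51.9, g = 9.81:
52.01 tan²θ − 169 tanθ + (63.21) = 0.
tanθ = [169 ± √(169² − 4 × 52.01 × (63.21))] / (2 × 52.01) = (169 ± 124.1) / 104.0, giving tanθ = 0.4313 or 2.818.
θ = 23.33° or 70.46°; the larger is 70.46°.

70.46°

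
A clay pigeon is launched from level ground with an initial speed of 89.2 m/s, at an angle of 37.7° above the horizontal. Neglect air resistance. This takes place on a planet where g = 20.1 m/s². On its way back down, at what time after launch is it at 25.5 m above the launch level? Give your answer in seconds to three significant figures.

4.91 s

Resolve: vₓ = 89.20 cos 37.7° = 70.58 m/s and v_y0 = 89.20 sin 37.7° = 54.55 m/s.
Set y = v_y0 t − ½ g t² = 25.5: 10.05 t² − 54.55 t + 25.5 = 0.
t = [54.55 ± √(54.55² − 2·20.1·25.5)] / 20.1 = (54.55 ± 44.16) / 20.1, so t = 0.5167 s or t = 4.911 s.
The descending-branch root is 4.911 s.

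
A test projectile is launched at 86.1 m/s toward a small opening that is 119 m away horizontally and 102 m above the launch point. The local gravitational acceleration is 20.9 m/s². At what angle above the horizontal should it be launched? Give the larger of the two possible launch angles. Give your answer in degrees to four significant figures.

Trajectory: y = x tanθ − g x² (1 + tan²θ)/(2v₀²). With x = 119, y = 102, v₀ = 86.1, g = 20.9:
19.96 tan²θ − 119 tanθ + (122.0) = 0.
tanθ = [119 ± √(119² − 4 × 19.96 × (122.0))] / (2 × 19.96) = (119 ± 66.50) / 39.92, giving tanθ = 1.315 or 4.646.
θ = 52.75° or 77.85°; the larger is 77.85°.

77.85°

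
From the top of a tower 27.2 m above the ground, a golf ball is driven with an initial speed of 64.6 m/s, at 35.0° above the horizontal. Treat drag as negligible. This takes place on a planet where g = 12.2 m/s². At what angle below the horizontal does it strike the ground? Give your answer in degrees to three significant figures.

40.5°

Components: vₓ = 64.60 cos 35.0° = 52.92 m/s, v_y0 = 64.60 sin 35.0° = 37.05 m/s.
Vertical motion (up positive, ground at y = 0): 6.100 t² − (37.05) t − 27.2 = 0, so t = (37.05 + √(37.05² + 2·12.2·27.2)) / 12.2 = (37.05 + 45.13) / 12.2 = 6.736 s.
At impact: v_y = v_y0 − g t = −45.13 m/s; vₓ = 52.92 m/s.
Angle below horizontal: arctan(|v_y|/vₓ) = arctan(45.13/52.92) = 40.46°.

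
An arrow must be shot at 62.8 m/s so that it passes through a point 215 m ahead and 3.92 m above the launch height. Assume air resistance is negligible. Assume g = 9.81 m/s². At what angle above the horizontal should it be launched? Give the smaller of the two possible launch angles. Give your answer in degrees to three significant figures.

17.3°

Trajectory: y = x tanθ − g x² (1 + tan²θ)/(2v₀²). With x = 215, y = 3.92, v₀ = 62.8, g = 9.81:
57.49 tan²θ − 215 tanθ + (61.41) = 0.
tanθ = [215 ± √(215² − 4 × 57.49 × (61.41))] / (2 × 57.49) = (215 ± 179.2) / 115.0, giving tanθ = 0.3116 or 3.428.
θ = 17.31° or 73.74°; the smaller is 17.31°.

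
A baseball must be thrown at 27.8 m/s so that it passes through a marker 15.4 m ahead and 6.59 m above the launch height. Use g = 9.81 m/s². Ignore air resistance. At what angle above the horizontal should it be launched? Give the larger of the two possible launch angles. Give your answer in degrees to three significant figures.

84.1°

Trajectory: y = x tanθ − g x² (1 + tan²θ)/(2v₀²). With x = 15.4, y = 6.59, v₀ = 27.8, g = 9.81:
1.505 tan²θ − 15.4 tanθ + (8.095) = 0.
tanθ = [15.4 ± √(15.4² − 4 × 1.505 × (8.095))] / (2 × 1.505) = (15.4 ± 13.73) / 3.010, giving tanθ = 0.5559 or 9.675.
θ = 29.07° or 84.10°; the larger is 84.10°.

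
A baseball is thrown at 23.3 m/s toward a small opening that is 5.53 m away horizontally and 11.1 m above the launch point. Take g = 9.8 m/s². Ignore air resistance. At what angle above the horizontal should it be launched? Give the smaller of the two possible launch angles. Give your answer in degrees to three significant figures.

66.7°

Trajectory: y = x tanθ − g x² (1 + tan²θ)/(2v₀²). With x = 5.53, y = 11.1, v₀ = 23.3, g = 9.80:
0.2760 tan²θ − 5.53 tanθ + (11.38) = 0.
tanθ = [5.53 ± √(5.53² − 4 × 0.2760 × (11.38))] / (2 × 0.2760) = (5.53 ± 4.245) / 0.5520, giving tanθ = 2.328 or 17.71.
θ = 66.75° or 86.77°; the smaller is 66.75°.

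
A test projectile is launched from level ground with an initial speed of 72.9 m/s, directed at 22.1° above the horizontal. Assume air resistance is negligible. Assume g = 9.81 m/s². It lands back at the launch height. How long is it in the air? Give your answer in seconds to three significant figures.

5.59 s

vₓ = 72.90 cos 22.1° = 67.54 m/s; v_y0 = 72.90 sin 22.1° = 27.43 m/s.
Landing at launch height ⇒ T = 2 v_y0 / g = 2 × 27.43 / 9.81 = 5.592 s.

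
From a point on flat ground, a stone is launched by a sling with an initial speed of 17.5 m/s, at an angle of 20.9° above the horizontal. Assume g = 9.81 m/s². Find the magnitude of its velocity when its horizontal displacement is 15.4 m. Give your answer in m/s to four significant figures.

vₓ = 17.50 cos 20.9° = 16.35 m/s; v_y0 = 17.50 sin 20.9° = 6.243 m/s.
At x = 15.4 m, t = x/vₓ = 15.4/16.35 = 0.9420 s.
Vertical velocity there: v_y = v_y0 − g t = 6.243 − 9.81 × 0.9420 = −2.998 m/s.
Speed: √(vₓ² + v_y²) = √(16.35² + 2.998²) = 16.62 m/s.

16.62 m/s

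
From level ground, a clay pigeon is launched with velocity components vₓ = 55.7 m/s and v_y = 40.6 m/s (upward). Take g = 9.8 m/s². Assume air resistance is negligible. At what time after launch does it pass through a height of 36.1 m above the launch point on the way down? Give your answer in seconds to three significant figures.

Set y = v_y0 t − ½ g t² = 36.1: 4.900 t² − 40.60 t + 36.1 = 0.
Quadratic formula: t = (40.60 ± √940.80) / 9.80 = (40.60 ± 30.67) / 9.80 → t = 1.013 s or 7.273 s.
The descending-branch root is 7.273 s.

7.27 s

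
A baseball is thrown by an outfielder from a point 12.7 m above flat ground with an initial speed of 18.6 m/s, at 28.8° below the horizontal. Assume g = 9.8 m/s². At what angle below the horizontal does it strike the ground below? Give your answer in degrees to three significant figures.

48.1°

Horizontal component vₓ = 18.60 cos 28.8° = 16.30 m/s; vertical v_y0 = −8.961 m/s (downward).
Vertical motion (up positive, ground at y = 0): 4.900 t² − (−8.961) t − 12.7 = 0, so t = (−8.961 + √(8.961² + 2·9.80·12.7)) / 9.80 = (−8.961 + 18.14) / 9.80 = 0.9371 s.
At impact: v_y = v_y0 − g t = −18.14 m/s; vₓ = 16.30 m/s.
Angle below horizontal: arctan(|v_y|/vₓ) = arctan(18.14/16.30) = 48.07°.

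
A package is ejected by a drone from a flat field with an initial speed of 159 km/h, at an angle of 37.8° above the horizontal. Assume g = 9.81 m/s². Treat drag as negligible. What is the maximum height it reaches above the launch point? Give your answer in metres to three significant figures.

37.3 m

Convert: 159 km/h = 159/3.6 = 44.17 m/s.
Components: vₓ = 44.17 cos 37.8° = 34.90 m/s, v_y0 = 44.17 sin 37.8° = 27.07 m/s.
Maximum height: H = v_y0² / (2g) = 27.07² / (2 × 9.81) = 37.35 m.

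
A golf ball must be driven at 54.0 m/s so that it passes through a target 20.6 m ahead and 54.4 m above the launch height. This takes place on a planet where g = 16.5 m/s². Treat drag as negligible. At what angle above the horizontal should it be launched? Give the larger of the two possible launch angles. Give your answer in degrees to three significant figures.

Trajectory: y = x tanθ − g x² (1 + tan²θ)/(2v₀²). With x = 20.6, y = 54.4, v₀ = 54.0, g = 16.5:
1.201 tan²θ − 20.6 tanθ + (55.60) = 0.
tanθ = [20.6 ± √(20.6² − 4 × 1.201 × (55.60))] / (2 × 1.201) = (20.6 ± 12.54) / 2.401, giving tanθ = 3.355 or 13.80.
θ = 73.40° or 85.86°; the larger is 85.86°.

85.9°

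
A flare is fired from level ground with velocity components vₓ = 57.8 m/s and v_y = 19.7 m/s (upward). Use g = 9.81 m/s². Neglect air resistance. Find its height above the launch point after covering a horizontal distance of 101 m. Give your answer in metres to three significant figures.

Time to reach x = 101 m: t = x/vₓ = 101/57.80 = 1.747 s.
Height: y = v_y0 t − ½ g t² = 19.70 × 1.747 − 4.905 × 1.747² = 34.42 − 14.98 = 19.45 m.

19.4 m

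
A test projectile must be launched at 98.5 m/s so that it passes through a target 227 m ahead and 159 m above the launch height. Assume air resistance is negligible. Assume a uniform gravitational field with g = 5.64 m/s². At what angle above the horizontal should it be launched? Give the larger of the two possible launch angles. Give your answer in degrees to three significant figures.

Trajectory: y = x tanθ − g x² (1 + tan²θ)/(2v₀²). With x = 227, y = 159, v₀ = 98.5, g = 5.64:
14.98 tan²θ − 227 tanθ + (174.0) = 0.
tanθ = [227 ± √(227² − 4 × 14.98 × (174.0))] / (2 × 14.98) = (227 ± 202.7) / 29.95, giving tanθ = 0.8097 or 14.35.
θ = 39.00° or 86.01°; the larger is 86.01°.

86.0°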